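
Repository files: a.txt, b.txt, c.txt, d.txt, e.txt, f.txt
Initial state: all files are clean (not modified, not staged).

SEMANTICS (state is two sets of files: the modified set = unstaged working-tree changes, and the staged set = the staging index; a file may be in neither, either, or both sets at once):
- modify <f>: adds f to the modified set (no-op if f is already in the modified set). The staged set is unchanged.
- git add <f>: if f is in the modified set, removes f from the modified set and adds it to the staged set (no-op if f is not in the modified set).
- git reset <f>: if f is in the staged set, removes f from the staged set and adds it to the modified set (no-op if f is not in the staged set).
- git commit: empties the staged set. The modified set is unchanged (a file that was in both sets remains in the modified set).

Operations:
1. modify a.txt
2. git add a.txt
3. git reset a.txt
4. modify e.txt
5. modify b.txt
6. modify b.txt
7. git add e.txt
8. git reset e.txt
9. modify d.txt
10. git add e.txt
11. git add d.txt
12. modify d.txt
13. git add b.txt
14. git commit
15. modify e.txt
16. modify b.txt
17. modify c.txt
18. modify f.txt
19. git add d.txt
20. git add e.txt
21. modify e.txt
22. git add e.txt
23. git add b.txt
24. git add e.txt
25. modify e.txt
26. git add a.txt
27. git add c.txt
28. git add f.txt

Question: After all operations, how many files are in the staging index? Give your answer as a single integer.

Answer: 6

Derivation:
After op 1 (modify a.txt): modified={a.txt} staged={none}
After op 2 (git add a.txt): modified={none} staged={a.txt}
After op 3 (git reset a.txt): modified={a.txt} staged={none}
After op 4 (modify e.txt): modified={a.txt, e.txt} staged={none}
After op 5 (modify b.txt): modified={a.txt, b.txt, e.txt} staged={none}
After op 6 (modify b.txt): modified={a.txt, b.txt, e.txt} staged={none}
After op 7 (git add e.txt): modified={a.txt, b.txt} staged={e.txt}
After op 8 (git reset e.txt): modified={a.txt, b.txt, e.txt} staged={none}
After op 9 (modify d.txt): modified={a.txt, b.txt, d.txt, e.txt} staged={none}
After op 10 (git add e.txt): modified={a.txt, b.txt, d.txt} staged={e.txt}
After op 11 (git add d.txt): modified={a.txt, b.txt} staged={d.txt, e.txt}
After op 12 (modify d.txt): modified={a.txt, b.txt, d.txt} staged={d.txt, e.txt}
After op 13 (git add b.txt): modified={a.txt, d.txt} staged={b.txt, d.txt, e.txt}
After op 14 (git commit): modified={a.txt, d.txt} staged={none}
After op 15 (modify e.txt): modified={a.txt, d.txt, e.txt} staged={none}
After op 16 (modify b.txt): modified={a.txt, b.txt, d.txt, e.txt} staged={none}
After op 17 (modify c.txt): modified={a.txt, b.txt, c.txt, d.txt, e.txt} staged={none}
After op 18 (modify f.txt): modified={a.txt, b.txt, c.txt, d.txt, e.txt, f.txt} staged={none}
After op 19 (git add d.txt): modified={a.txt, b.txt, c.txt, e.txt, f.txt} staged={d.txt}
After op 20 (git add e.txt): modified={a.txt, b.txt, c.txt, f.txt} staged={d.txt, e.txt}
After op 21 (modify e.txt): modified={a.txt, b.txt, c.txt, e.txt, f.txt} staged={d.txt, e.txt}
After op 22 (git add e.txt): modified={a.txt, b.txt, c.txt, f.txt} staged={d.txt, e.txt}
After op 23 (git add b.txt): modified={a.txt, c.txt, f.txt} staged={b.txt, d.txt, e.txt}
After op 24 (git add e.txt): modified={a.txt, c.txt, f.txt} staged={b.txt, d.txt, e.txt}
After op 25 (modify e.txt): modified={a.txt, c.txt, e.txt, f.txt} staged={b.txt, d.txt, e.txt}
After op 26 (git add a.txt): modified={c.txt, e.txt, f.txt} staged={a.txt, b.txt, d.txt, e.txt}
After op 27 (git add c.txt): modified={e.txt, f.txt} staged={a.txt, b.txt, c.txt, d.txt, e.txt}
After op 28 (git add f.txt): modified={e.txt} staged={a.txt, b.txt, c.txt, d.txt, e.txt, f.txt}
Final staged set: {a.txt, b.txt, c.txt, d.txt, e.txt, f.txt} -> count=6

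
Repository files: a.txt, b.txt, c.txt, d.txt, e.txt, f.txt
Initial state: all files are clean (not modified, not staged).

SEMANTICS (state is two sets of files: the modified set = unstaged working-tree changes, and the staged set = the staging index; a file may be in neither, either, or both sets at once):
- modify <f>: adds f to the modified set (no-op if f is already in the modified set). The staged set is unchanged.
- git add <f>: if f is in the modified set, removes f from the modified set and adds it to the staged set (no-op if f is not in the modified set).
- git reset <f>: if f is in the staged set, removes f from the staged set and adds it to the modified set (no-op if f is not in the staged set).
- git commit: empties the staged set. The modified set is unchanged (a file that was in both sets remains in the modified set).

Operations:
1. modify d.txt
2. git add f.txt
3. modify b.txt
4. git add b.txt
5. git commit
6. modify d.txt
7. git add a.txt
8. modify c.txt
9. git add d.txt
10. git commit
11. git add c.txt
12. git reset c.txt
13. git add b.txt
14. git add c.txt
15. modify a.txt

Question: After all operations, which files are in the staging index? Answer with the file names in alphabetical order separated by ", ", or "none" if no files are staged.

After op 1 (modify d.txt): modified={d.txt} staged={none}
After op 2 (git add f.txt): modified={d.txt} staged={none}
After op 3 (modify b.txt): modified={b.txt, d.txt} staged={none}
After op 4 (git add b.txt): modified={d.txt} staged={b.txt}
After op 5 (git commit): modified={d.txt} staged={none}
After op 6 (modify d.txt): modified={d.txt} staged={none}
After op 7 (git add a.txt): modified={d.txt} staged={none}
After op 8 (modify c.txt): modified={c.txt, d.txt} staged={none}
After op 9 (git add d.txt): modified={c.txt} staged={d.txt}
After op 10 (git commit): modified={c.txt} staged={none}
After op 11 (git add c.txt): modified={none} staged={c.txt}
After op 12 (git reset c.txt): modified={c.txt} staged={none}
After op 13 (git add b.txt): modified={c.txt} staged={none}
After op 14 (git add c.txt): modified={none} staged={c.txt}
After op 15 (modify a.txt): modified={a.txt} staged={c.txt}

Answer: c.txt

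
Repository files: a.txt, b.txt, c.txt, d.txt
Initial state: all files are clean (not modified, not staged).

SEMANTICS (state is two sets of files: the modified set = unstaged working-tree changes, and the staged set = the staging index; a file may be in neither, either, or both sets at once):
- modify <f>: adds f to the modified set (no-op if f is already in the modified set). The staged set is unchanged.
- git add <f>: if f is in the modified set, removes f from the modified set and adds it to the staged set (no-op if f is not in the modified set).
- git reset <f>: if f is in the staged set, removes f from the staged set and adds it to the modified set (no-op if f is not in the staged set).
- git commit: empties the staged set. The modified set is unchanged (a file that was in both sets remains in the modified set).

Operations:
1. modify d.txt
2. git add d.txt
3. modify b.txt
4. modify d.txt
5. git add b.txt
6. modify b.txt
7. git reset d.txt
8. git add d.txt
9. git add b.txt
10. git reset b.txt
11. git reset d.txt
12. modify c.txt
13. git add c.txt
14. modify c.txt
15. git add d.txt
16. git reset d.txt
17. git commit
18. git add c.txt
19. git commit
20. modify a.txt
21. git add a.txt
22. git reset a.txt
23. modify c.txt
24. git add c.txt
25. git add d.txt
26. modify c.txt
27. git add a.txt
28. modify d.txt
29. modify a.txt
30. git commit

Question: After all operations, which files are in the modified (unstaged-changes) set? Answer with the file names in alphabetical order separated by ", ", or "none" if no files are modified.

After op 1 (modify d.txt): modified={d.txt} staged={none}
After op 2 (git add d.txt): modified={none} staged={d.txt}
After op 3 (modify b.txt): modified={b.txt} staged={d.txt}
After op 4 (modify d.txt): modified={b.txt, d.txt} staged={d.txt}
After op 5 (git add b.txt): modified={d.txt} staged={b.txt, d.txt}
After op 6 (modify b.txt): modified={b.txt, d.txt} staged={b.txt, d.txt}
After op 7 (git reset d.txt): modified={b.txt, d.txt} staged={b.txt}
After op 8 (git add d.txt): modified={b.txt} staged={b.txt, d.txt}
After op 9 (git add b.txt): modified={none} staged={b.txt, d.txt}
After op 10 (git reset b.txt): modified={b.txt} staged={d.txt}
After op 11 (git reset d.txt): modified={b.txt, d.txt} staged={none}
After op 12 (modify c.txt): modified={b.txt, c.txt, d.txt} staged={none}
After op 13 (git add c.txt): modified={b.txt, d.txt} staged={c.txt}
After op 14 (modify c.txt): modified={b.txt, c.txt, d.txt} staged={c.txt}
After op 15 (git add d.txt): modified={b.txt, c.txt} staged={c.txt, d.txt}
After op 16 (git reset d.txt): modified={b.txt, c.txt, d.txt} staged={c.txt}
After op 17 (git commit): modified={b.txt, c.txt, d.txt} staged={none}
After op 18 (git add c.txt): modified={b.txt, d.txt} staged={c.txt}
After op 19 (git commit): modified={b.txt, d.txt} staged={none}
After op 20 (modify a.txt): modified={a.txt, b.txt, d.txt} staged={none}
After op 21 (git add a.txt): modified={b.txt, d.txt} staged={a.txt}
After op 22 (git reset a.txt): modified={a.txt, b.txt, d.txt} staged={none}
After op 23 (modify c.txt): modified={a.txt, b.txt, c.txt, d.txt} staged={none}
After op 24 (git add c.txt): modified={a.txt, b.txt, d.txt} staged={c.txt}
After op 25 (git add d.txt): modified={a.txt, b.txt} staged={c.txt, d.txt}
After op 26 (modify c.txt): modified={a.txt, b.txt, c.txt} staged={c.txt, d.txt}
After op 27 (git add a.txt): modified={b.txt, c.txt} staged={a.txt, c.txt, d.txt}
After op 28 (modify d.txt): modified={b.txt, c.txt, d.txt} staged={a.txt, c.txt, d.txt}
After op 29 (modify a.txt): modified={a.txt, b.txt, c.txt, d.txt} staged={a.txt, c.txt, d.txt}
After op 30 (git commit): modified={a.txt, b.txt, c.txt, d.txt} staged={none}

Answer: a.txt, b.txt, c.txt, d.txt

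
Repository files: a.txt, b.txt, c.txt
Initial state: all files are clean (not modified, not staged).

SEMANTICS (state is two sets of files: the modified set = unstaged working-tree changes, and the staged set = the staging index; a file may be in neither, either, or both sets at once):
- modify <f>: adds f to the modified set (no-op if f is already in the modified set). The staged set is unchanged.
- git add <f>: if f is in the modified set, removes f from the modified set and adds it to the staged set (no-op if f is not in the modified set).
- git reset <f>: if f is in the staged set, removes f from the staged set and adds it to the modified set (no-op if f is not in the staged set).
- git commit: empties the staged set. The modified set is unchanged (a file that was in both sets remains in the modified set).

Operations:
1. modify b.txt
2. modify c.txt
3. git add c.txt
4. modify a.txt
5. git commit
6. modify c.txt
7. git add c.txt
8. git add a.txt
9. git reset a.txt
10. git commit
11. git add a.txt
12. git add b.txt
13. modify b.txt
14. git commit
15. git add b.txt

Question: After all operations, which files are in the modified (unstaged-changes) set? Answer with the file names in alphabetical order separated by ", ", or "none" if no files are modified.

After op 1 (modify b.txt): modified={b.txt} staged={none}
After op 2 (modify c.txt): modified={b.txt, c.txt} staged={none}
After op 3 (git add c.txt): modified={b.txt} staged={c.txt}
After op 4 (modify a.txt): modified={a.txt, b.txt} staged={c.txt}
After op 5 (git commit): modified={a.txt, b.txt} staged={none}
After op 6 (modify c.txt): modified={a.txt, b.txt, c.txt} staged={none}
After op 7 (git add c.txt): modified={a.txt, b.txt} staged={c.txt}
After op 8 (git add a.txt): modified={b.txt} staged={a.txt, c.txt}
After op 9 (git reset a.txt): modified={a.txt, b.txt} staged={c.txt}
After op 10 (git commit): modified={a.txt, b.txt} staged={none}
After op 11 (git add a.txt): modified={b.txt} staged={a.txt}
After op 12 (git add b.txt): modified={none} staged={a.txt, b.txt}
After op 13 (modify b.txt): modified={b.txt} staged={a.txt, b.txt}
After op 14 (git commit): modified={b.txt} staged={none}
After op 15 (git add b.txt): modified={none} staged={b.txt}

Answer: none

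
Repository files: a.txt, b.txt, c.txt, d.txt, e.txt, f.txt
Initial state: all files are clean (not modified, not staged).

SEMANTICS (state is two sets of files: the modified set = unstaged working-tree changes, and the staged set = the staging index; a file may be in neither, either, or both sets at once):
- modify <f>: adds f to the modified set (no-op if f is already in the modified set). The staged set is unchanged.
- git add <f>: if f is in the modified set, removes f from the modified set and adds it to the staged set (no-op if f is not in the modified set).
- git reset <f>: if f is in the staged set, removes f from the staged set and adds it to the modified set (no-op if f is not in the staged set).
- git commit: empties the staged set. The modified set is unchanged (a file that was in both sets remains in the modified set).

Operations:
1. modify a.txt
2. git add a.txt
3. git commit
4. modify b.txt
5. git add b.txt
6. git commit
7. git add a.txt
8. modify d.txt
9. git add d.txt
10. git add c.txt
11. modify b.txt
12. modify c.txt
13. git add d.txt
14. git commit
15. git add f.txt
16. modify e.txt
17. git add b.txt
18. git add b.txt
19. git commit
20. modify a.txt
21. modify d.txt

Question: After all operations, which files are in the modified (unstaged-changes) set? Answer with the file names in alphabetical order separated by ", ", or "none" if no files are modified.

Answer: a.txt, c.txt, d.txt, e.txt

Derivation:
After op 1 (modify a.txt): modified={a.txt} staged={none}
After op 2 (git add a.txt): modified={none} staged={a.txt}
After op 3 (git commit): modified={none} staged={none}
After op 4 (modify b.txt): modified={b.txt} staged={none}
After op 5 (git add b.txt): modified={none} staged={b.txt}
After op 6 (git commit): modified={none} staged={none}
After op 7 (git add a.txt): modified={none} staged={none}
After op 8 (modify d.txt): modified={d.txt} staged={none}
After op 9 (git add d.txt): modified={none} staged={d.txt}
After op 10 (git add c.txt): modified={none} staged={d.txt}
After op 11 (modify b.txt): modified={b.txt} staged={d.txt}
After op 12 (modify c.txt): modified={b.txt, c.txt} staged={d.txt}
After op 13 (git add d.txt): modified={b.txt, c.txt} staged={d.txt}
After op 14 (git commit): modified={b.txt, c.txt} staged={none}
After op 15 (git add f.txt): modified={b.txt, c.txt} staged={none}
After op 16 (modify e.txt): modified={b.txt, c.txt, e.txt} staged={none}
After op 17 (git add b.txt): modified={c.txt, e.txt} staged={b.txt}
After op 18 (git add b.txt): modified={c.txt, e.txt} staged={b.txt}
After op 19 (git commit): modified={c.txt, e.txt} staged={none}
After op 20 (modify a.txt): modified={a.txt, c.txt, e.txt} staged={none}
After op 21 (modify d.txt): modified={a.txt, c.txt, d.txt, e.txt} staged={none}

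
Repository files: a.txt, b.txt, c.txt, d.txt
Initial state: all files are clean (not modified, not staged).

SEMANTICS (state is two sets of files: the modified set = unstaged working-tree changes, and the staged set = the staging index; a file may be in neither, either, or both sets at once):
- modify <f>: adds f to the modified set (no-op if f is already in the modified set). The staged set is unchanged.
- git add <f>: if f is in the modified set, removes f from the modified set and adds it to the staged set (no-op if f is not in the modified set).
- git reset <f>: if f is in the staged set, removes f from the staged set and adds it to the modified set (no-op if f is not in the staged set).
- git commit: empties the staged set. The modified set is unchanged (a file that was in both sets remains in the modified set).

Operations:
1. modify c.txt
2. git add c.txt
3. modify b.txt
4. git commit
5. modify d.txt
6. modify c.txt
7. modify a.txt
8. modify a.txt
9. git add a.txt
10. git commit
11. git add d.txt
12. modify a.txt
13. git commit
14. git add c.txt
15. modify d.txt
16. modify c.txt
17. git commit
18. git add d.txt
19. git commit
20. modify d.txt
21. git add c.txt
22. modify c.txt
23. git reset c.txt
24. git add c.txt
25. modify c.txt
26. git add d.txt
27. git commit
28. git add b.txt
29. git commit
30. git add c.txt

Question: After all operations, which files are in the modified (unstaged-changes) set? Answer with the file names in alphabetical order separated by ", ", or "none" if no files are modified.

Answer: a.txt

Derivation:
After op 1 (modify c.txt): modified={c.txt} staged={none}
After op 2 (git add c.txt): modified={none} staged={c.txt}
After op 3 (modify b.txt): modified={b.txt} staged={c.txt}
After op 4 (git commit): modified={b.txt} staged={none}
After op 5 (modify d.txt): modified={b.txt, d.txt} staged={none}
After op 6 (modify c.txt): modified={b.txt, c.txt, d.txt} staged={none}
After op 7 (modify a.txt): modified={a.txt, b.txt, c.txt, d.txt} staged={none}
After op 8 (modify a.txt): modified={a.txt, b.txt, c.txt, d.txt} staged={none}
After op 9 (git add a.txt): modified={b.txt, c.txt, d.txt} staged={a.txt}
After op 10 (git commit): modified={b.txt, c.txt, d.txt} staged={none}
After op 11 (git add d.txt): modified={b.txt, c.txt} staged={d.txt}
After op 12 (modify a.txt): modified={a.txt, b.txt, c.txt} staged={d.txt}
After op 13 (git commit): modified={a.txt, b.txt, c.txt} staged={none}
After op 14 (git add c.txt): modified={a.txt, b.txt} staged={c.txt}
After op 15 (modify d.txt): modified={a.txt, b.txt, d.txt} staged={c.txt}
After op 16 (modify c.txt): modified={a.txt, b.txt, c.txt, d.txt} staged={c.txt}
After op 17 (git commit): modified={a.txt, b.txt, c.txt, d.txt} staged={none}
After op 18 (git add d.txt): modified={a.txt, b.txt, c.txt} staged={d.txt}
After op 19 (git commit): modified={a.txt, b.txt, c.txt} staged={none}
After op 20 (modify d.txt): modified={a.txt, b.txt, c.txt, d.txt} staged={none}
After op 21 (git add c.txt): modified={a.txt, b.txt, d.txt} staged={c.txt}
After op 22 (modify c.txt): modified={a.txt, b.txt, c.txt, d.txt} staged={c.txt}
After op 23 (git reset c.txt): modified={a.txt, b.txt, c.txt, d.txt} staged={none}
After op 24 (git add c.txt): modified={a.txt, b.txt, d.txt} staged={c.txt}
After op 25 (modify c.txt): modified={a.txt, b.txt, c.txt, d.txt} staged={c.txt}
After op 26 (git add d.txt): modified={a.txt, b.txt, c.txt} staged={c.txt, d.txt}
After op 27 (git commit): modified={a.txt, b.txt, c.txt} staged={none}
After op 28 (git add b.txt): modified={a.txt, c.txt} staged={b.txt}
After op 29 (git commit): modified={a.txt, c.txt} staged={none}
After op 30 (git add c.txt): modified={a.txt} staged={c.txt}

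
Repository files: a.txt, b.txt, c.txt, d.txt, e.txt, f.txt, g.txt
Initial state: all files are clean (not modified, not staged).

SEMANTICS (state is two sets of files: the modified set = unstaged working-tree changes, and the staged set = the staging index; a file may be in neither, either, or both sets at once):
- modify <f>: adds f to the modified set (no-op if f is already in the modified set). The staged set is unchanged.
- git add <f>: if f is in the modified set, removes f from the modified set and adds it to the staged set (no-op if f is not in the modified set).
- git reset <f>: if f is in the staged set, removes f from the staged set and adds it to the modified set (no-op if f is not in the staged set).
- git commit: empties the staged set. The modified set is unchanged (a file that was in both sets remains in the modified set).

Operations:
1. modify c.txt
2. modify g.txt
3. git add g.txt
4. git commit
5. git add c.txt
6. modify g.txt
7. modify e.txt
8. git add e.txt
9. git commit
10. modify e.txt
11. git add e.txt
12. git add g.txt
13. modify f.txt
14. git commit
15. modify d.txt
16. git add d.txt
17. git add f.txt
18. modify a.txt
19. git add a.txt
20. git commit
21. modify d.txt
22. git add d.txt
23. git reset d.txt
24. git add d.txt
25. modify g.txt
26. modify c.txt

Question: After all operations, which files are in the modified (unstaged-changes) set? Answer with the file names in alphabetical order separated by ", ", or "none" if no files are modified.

Answer: c.txt, g.txt

Derivation:
After op 1 (modify c.txt): modified={c.txt} staged={none}
After op 2 (modify g.txt): modified={c.txt, g.txt} staged={none}
After op 3 (git add g.txt): modified={c.txt} staged={g.txt}
After op 4 (git commit): modified={c.txt} staged={none}
After op 5 (git add c.txt): modified={none} staged={c.txt}
After op 6 (modify g.txt): modified={g.txt} staged={c.txt}
After op 7 (modify e.txt): modified={e.txt, g.txt} staged={c.txt}
After op 8 (git add e.txt): modified={g.txt} staged={c.txt, e.txt}
After op 9 (git commit): modified={g.txt} staged={none}
After op 10 (modify e.txt): modified={e.txt, g.txt} staged={none}
After op 11 (git add e.txt): modified={g.txt} staged={e.txt}
After op 12 (git add g.txt): modified={none} staged={e.txt, g.txt}
After op 13 (modify f.txt): modified={f.txt} staged={e.txt, g.txt}
After op 14 (git commit): modified={f.txt} staged={none}
After op 15 (modify d.txt): modified={d.txt, f.txt} staged={none}
After op 16 (git add d.txt): modified={f.txt} staged={d.txt}
After op 17 (git add f.txt): modified={none} staged={d.txt, f.txt}
After op 18 (modify a.txt): modified={a.txt} staged={d.txt, f.txt}
After op 19 (git add a.txt): modified={none} staged={a.txt, d.txt, f.txt}
After op 20 (git commit): modified={none} staged={none}
After op 21 (modify d.txt): modified={d.txt} staged={none}
After op 22 (git add d.txt): modified={none} staged={d.txt}
After op 23 (git reset d.txt): modified={d.txt} staged={none}
After op 24 (git add d.txt): modified={none} staged={d.txt}
After op 25 (modify g.txt): modified={g.txt} staged={d.txt}
After op 26 (modify c.txt): modified={c.txt, g.txt} staged={d.txt}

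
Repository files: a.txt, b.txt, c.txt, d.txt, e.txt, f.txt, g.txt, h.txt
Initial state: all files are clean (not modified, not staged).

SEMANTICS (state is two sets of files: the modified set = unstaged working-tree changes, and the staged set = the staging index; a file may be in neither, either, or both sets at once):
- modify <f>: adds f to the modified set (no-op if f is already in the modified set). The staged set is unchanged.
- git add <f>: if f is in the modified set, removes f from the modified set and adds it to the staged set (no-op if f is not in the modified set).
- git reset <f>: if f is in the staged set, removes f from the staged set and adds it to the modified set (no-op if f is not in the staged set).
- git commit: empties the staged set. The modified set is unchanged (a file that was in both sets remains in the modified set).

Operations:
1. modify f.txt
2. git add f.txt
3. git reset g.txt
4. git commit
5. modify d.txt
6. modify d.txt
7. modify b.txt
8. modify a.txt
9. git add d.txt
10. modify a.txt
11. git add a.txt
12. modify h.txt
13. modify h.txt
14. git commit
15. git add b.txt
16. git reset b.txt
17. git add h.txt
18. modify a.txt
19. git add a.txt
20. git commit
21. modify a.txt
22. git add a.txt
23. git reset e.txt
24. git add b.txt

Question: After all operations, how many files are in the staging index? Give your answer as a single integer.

Answer: 2

Derivation:
After op 1 (modify f.txt): modified={f.txt} staged={none}
After op 2 (git add f.txt): modified={none} staged={f.txt}
After op 3 (git reset g.txt): modified={none} staged={f.txt}
After op 4 (git commit): modified={none} staged={none}
After op 5 (modify d.txt): modified={d.txt} staged={none}
After op 6 (modify d.txt): modified={d.txt} staged={none}
After op 7 (modify b.txt): modified={b.txt, d.txt} staged={none}
After op 8 (modify a.txt): modified={a.txt, b.txt, d.txt} staged={none}
After op 9 (git add d.txt): modified={a.txt, b.txt} staged={d.txt}
After op 10 (modify a.txt): modified={a.txt, b.txt} staged={d.txt}
After op 11 (git add a.txt): modified={b.txt} staged={a.txt, d.txt}
After op 12 (modify h.txt): modified={b.txt, h.txt} staged={a.txt, d.txt}
After op 13 (modify h.txt): modified={b.txt, h.txt} staged={a.txt, d.txt}
After op 14 (git commit): modified={b.txt, h.txt} staged={none}
After op 15 (git add b.txt): modified={h.txt} staged={b.txt}
After op 16 (git reset b.txt): modified={b.txt, h.txt} staged={none}
After op 17 (git add h.txt): modified={b.txt} staged={h.txt}
After op 18 (modify a.txt): modified={a.txt, b.txt} staged={h.txt}
After op 19 (git add a.txt): modified={b.txt} staged={a.txt, h.txt}
After op 20 (git commit): modified={b.txt} staged={none}
After op 21 (modify a.txt): modified={a.txt, b.txt} staged={none}
After op 22 (git add a.txt): modified={b.txt} staged={a.txt}
After op 23 (git reset e.txt): modified={b.txt} staged={a.txt}
After op 24 (git add b.txt): modified={none} staged={a.txt, b.txt}
Final staged set: {a.txt, b.txt} -> count=2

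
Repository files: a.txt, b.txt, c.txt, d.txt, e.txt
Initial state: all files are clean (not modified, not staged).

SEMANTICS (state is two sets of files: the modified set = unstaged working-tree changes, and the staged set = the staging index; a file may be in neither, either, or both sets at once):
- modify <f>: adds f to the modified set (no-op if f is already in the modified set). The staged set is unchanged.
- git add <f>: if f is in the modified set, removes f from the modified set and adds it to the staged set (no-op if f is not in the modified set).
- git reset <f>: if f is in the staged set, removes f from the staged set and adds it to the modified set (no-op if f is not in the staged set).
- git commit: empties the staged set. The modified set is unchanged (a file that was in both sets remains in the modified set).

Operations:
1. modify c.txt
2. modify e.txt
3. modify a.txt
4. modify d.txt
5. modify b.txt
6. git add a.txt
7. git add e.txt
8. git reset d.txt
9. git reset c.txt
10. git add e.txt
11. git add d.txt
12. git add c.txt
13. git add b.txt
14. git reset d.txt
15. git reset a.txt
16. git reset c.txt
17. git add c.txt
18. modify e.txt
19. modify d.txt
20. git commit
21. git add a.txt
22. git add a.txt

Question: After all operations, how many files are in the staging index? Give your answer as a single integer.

After op 1 (modify c.txt): modified={c.txt} staged={none}
After op 2 (modify e.txt): modified={c.txt, e.txt} staged={none}
After op 3 (modify a.txt): modified={a.txt, c.txt, e.txt} staged={none}
After op 4 (modify d.txt): modified={a.txt, c.txt, d.txt, e.txt} staged={none}
After op 5 (modify b.txt): modified={a.txt, b.txt, c.txt, d.txt, e.txt} staged={none}
After op 6 (git add a.txt): modified={b.txt, c.txt, d.txt, e.txt} staged={a.txt}
After op 7 (git add e.txt): modified={b.txt, c.txt, d.txt} staged={a.txt, e.txt}
After op 8 (git reset d.txt): modified={b.txt, c.txt, d.txt} staged={a.txt, e.txt}
After op 9 (git reset c.txt): modified={b.txt, c.txt, d.txt} staged={a.txt, e.txt}
After op 10 (git add e.txt): modified={b.txt, c.txt, d.txt} staged={a.txt, e.txt}
After op 11 (git add d.txt): modified={b.txt, c.txt} staged={a.txt, d.txt, e.txt}
After op 12 (git add c.txt): modified={b.txt} staged={a.txt, c.txt, d.txt, e.txt}
After op 13 (git add b.txt): modified={none} staged={a.txt, b.txt, c.txt, d.txt, e.txt}
After op 14 (git reset d.txt): modified={d.txt} staged={a.txt, b.txt, c.txt, e.txt}
After op 15 (git reset a.txt): modified={a.txt, d.txt} staged={b.txt, c.txt, e.txt}
After op 16 (git reset c.txt): modified={a.txt, c.txt, d.txt} staged={b.txt, e.txt}
After op 17 (git add c.txt): modified={a.txt, d.txt} staged={b.txt, c.txt, e.txt}
After op 18 (modify e.txt): modified={a.txt, d.txt, e.txt} staged={b.txt, c.txt, e.txt}
After op 19 (modify d.txt): modified={a.txt, d.txt, e.txt} staged={b.txt, c.txt, e.txt}
After op 20 (git commit): modified={a.txt, d.txt, e.txt} staged={none}
After op 21 (git add a.txt): modified={d.txt, e.txt} staged={a.txt}
After op 22 (git add a.txt): modified={d.txt, e.txt} staged={a.txt}
Final staged set: {a.txt} -> count=1

Answer: 1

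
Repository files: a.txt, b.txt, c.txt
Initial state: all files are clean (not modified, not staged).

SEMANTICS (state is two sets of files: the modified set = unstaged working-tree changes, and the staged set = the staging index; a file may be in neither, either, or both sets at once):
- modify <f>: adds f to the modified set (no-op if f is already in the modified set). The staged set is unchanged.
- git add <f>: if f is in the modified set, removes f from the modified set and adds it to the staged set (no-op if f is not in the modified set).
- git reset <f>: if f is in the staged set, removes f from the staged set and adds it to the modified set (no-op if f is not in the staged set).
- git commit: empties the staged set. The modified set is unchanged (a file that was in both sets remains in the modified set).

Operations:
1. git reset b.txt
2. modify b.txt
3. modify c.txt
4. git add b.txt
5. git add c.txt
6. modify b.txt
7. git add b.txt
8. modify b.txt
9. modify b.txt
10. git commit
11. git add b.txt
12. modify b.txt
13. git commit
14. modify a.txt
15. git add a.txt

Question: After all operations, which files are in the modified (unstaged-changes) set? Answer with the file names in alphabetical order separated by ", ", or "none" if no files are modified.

Answer: b.txt

Derivation:
After op 1 (git reset b.txt): modified={none} staged={none}
After op 2 (modify b.txt): modified={b.txt} staged={none}
After op 3 (modify c.txt): modified={b.txt, c.txt} staged={none}
After op 4 (git add b.txt): modified={c.txt} staged={b.txt}
After op 5 (git add c.txt): modified={none} staged={b.txt, c.txt}
After op 6 (modify b.txt): modified={b.txt} staged={b.txt, c.txt}
After op 7 (git add b.txt): modified={none} staged={b.txt, c.txt}
After op 8 (modify b.txt): modified={b.txt} staged={b.txt, c.txt}
After op 9 (modify b.txt): modified={b.txt} staged={b.txt, c.txt}
After op 10 (git commit): modified={b.txt} staged={none}
After op 11 (git add b.txt): modified={none} staged={b.txt}
After op 12 (modify b.txt): modified={b.txt} staged={b.txt}
After op 13 (git commit): modified={b.txt} staged={none}
After op 14 (modify a.txt): modified={a.txt, b.txt} staged={none}
After op 15 (git add a.txt): modified={b.txt} staged={a.txt}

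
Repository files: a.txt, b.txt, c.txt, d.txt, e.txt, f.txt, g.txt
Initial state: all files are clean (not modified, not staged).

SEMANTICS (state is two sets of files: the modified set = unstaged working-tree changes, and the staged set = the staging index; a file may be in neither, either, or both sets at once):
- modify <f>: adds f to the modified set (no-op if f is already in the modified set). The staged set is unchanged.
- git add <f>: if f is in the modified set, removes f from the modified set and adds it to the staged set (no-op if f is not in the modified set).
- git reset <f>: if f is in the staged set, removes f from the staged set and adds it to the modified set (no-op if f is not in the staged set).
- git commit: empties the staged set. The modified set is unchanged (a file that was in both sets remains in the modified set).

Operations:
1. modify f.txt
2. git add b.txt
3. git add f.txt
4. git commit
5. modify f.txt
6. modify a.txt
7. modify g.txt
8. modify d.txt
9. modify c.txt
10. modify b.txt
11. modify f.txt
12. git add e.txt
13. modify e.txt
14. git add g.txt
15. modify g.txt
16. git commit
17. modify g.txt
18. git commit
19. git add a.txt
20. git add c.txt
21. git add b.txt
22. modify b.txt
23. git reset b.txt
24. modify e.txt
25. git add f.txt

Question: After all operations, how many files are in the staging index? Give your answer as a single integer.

After op 1 (modify f.txt): modified={f.txt} staged={none}
After op 2 (git add b.txt): modified={f.txt} staged={none}
After op 3 (git add f.txt): modified={none} staged={f.txt}
After op 4 (git commit): modified={none} staged={none}
After op 5 (modify f.txt): modified={f.txt} staged={none}
After op 6 (modify a.txt): modified={a.txt, f.txt} staged={none}
After op 7 (modify g.txt): modified={a.txt, f.txt, g.txt} staged={none}
After op 8 (modify d.txt): modified={a.txt, d.txt, f.txt, g.txt} staged={none}
After op 9 (modify c.txt): modified={a.txt, c.txt, d.txt, f.txt, g.txt} staged={none}
After op 10 (modify b.txt): modified={a.txt, b.txt, c.txt, d.txt, f.txt, g.txt} staged={none}
After op 11 (modify f.txt): modified={a.txt, b.txt, c.txt, d.txt, f.txt, g.txt} staged={none}
After op 12 (git add e.txt): modified={a.txt, b.txt, c.txt, d.txt, f.txt, g.txt} staged={none}
After op 13 (modify e.txt): modified={a.txt, b.txt, c.txt, d.txt, e.txt, f.txt, g.txt} staged={none}
After op 14 (git add g.txt): modified={a.txt, b.txt, c.txt, d.txt, e.txt, f.txt} staged={g.txt}
After op 15 (modify g.txt): modified={a.txt, b.txt, c.txt, d.txt, e.txt, f.txt, g.txt} staged={g.txt}
After op 16 (git commit): modified={a.txt, b.txt, c.txt, d.txt, e.txt, f.txt, g.txt} staged={none}
After op 17 (modify g.txt): modified={a.txt, b.txt, c.txt, d.txt, e.txt, f.txt, g.txt} staged={none}
After op 18 (git commit): modified={a.txt, b.txt, c.txt, d.txt, e.txt, f.txt, g.txt} staged={none}
After op 19 (git add a.txt): modified={b.txt, c.txt, d.txt, e.txt, f.txt, g.txt} staged={a.txt}
After op 20 (git add c.txt): modified={b.txt, d.txt, e.txt, f.txt, g.txt} staged={a.txt, c.txt}
After op 21 (git add b.txt): modified={d.txt, e.txt, f.txt, g.txt} staged={a.txt, b.txt, c.txt}
After op 22 (modify b.txt): modified={b.txt, d.txt, e.txt, f.txt, g.txt} staged={a.txt, b.txt, c.txt}
After op 23 (git reset b.txt): modified={b.txt, d.txt, e.txt, f.txt, g.txt} staged={a.txt, c.txt}
After op 24 (modify e.txt): modified={b.txt, d.txt, e.txt, f.txt, g.txt} staged={a.txt, c.txt}
After op 25 (git add f.txt): modified={b.txt, d.txt, e.txt, g.txt} staged={a.txt, c.txt, f.txt}
Final staged set: {a.txt, c.txt, f.txt} -> count=3

Answer: 3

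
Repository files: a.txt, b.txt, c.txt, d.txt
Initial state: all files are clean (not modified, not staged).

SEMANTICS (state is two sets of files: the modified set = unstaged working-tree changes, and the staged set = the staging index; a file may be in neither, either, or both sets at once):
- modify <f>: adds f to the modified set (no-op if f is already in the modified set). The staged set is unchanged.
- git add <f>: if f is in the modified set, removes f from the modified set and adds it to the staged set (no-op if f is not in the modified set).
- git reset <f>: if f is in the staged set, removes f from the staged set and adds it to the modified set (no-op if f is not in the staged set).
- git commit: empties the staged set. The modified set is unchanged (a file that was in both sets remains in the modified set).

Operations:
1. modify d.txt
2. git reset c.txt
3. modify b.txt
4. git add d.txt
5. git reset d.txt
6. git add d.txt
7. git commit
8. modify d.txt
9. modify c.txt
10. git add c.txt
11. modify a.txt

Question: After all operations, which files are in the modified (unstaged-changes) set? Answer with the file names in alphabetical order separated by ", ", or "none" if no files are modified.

After op 1 (modify d.txt): modified={d.txt} staged={none}
After op 2 (git reset c.txt): modified={d.txt} staged={none}
After op 3 (modify b.txt): modified={b.txt, d.txt} staged={none}
After op 4 (git add d.txt): modified={b.txt} staged={d.txt}
After op 5 (git reset d.txt): modified={b.txt, d.txt} staged={none}
After op 6 (git add d.txt): modified={b.txt} staged={d.txt}
After op 7 (git commit): modified={b.txt} staged={none}
After op 8 (modify d.txt): modified={b.txt, d.txt} staged={none}
After op 9 (modify c.txt): modified={b.txt, c.txt, d.txt} staged={none}
After op 10 (git add c.txt): modified={b.txt, d.txt} staged={c.txt}
After op 11 (modify a.txt): modified={a.txt, b.txt, d.txt} staged={c.txt}

Answer: a.txt, b.txt, d.txt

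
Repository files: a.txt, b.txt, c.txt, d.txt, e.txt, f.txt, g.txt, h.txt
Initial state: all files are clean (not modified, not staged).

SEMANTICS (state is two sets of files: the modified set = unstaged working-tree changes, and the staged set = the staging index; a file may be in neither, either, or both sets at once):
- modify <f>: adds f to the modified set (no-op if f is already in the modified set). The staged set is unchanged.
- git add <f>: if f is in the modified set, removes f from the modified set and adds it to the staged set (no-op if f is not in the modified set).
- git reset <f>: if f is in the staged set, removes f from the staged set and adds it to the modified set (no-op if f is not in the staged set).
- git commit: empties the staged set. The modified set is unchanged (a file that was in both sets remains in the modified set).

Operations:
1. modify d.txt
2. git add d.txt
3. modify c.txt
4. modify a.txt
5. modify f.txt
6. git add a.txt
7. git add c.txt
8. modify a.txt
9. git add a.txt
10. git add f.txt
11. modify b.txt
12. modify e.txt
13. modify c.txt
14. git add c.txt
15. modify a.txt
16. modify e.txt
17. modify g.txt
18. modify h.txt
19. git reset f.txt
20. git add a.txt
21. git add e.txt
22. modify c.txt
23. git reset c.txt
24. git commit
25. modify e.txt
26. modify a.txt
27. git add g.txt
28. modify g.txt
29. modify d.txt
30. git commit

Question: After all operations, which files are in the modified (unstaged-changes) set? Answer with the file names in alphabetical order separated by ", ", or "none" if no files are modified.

After op 1 (modify d.txt): modified={d.txt} staged={none}
After op 2 (git add d.txt): modified={none} staged={d.txt}
After op 3 (modify c.txt): modified={c.txt} staged={d.txt}
After op 4 (modify a.txt): modified={a.txt, c.txt} staged={d.txt}
After op 5 (modify f.txt): modified={a.txt, c.txt, f.txt} staged={d.txt}
After op 6 (git add a.txt): modified={c.txt, f.txt} staged={a.txt, d.txt}
After op 7 (git add c.txt): modified={f.txt} staged={a.txt, c.txt, d.txt}
After op 8 (modify a.txt): modified={a.txt, f.txt} staged={a.txt, c.txt, d.txt}
After op 9 (git add a.txt): modified={f.txt} staged={a.txt, c.txt, d.txt}
After op 10 (git add f.txt): modified={none} staged={a.txt, c.txt, d.txt, f.txt}
After op 11 (modify b.txt): modified={b.txt} staged={a.txt, c.txt, d.txt, f.txt}
After op 12 (modify e.txt): modified={b.txt, e.txt} staged={a.txt, c.txt, d.txt, f.txt}
After op 13 (modify c.txt): modified={b.txt, c.txt, e.txt} staged={a.txt, c.txt, d.txt, f.txt}
After op 14 (git add c.txt): modified={b.txt, e.txt} staged={a.txt, c.txt, d.txt, f.txt}
After op 15 (modify a.txt): modified={a.txt, b.txt, e.txt} staged={a.txt, c.txt, d.txt, f.txt}
After op 16 (modify e.txt): modified={a.txt, b.txt, e.txt} staged={a.txt, c.txt, d.txt, f.txt}
After op 17 (modify g.txt): modified={a.txt, b.txt, e.txt, g.txt} staged={a.txt, c.txt, d.txt, f.txt}
After op 18 (modify h.txt): modified={a.txt, b.txt, e.txt, g.txt, h.txt} staged={a.txt, c.txt, d.txt, f.txt}
After op 19 (git reset f.txt): modified={a.txt, b.txt, e.txt, f.txt, g.txt, h.txt} staged={a.txt, c.txt, d.txt}
After op 20 (git add a.txt): modified={b.txt, e.txt, f.txt, g.txt, h.txt} staged={a.txt, c.txt, d.txt}
After op 21 (git add e.txt): modified={b.txt, f.txt, g.txt, h.txt} staged={a.txt, c.txt, d.txt, e.txt}
After op 22 (modify c.txt): modified={b.txt, c.txt, f.txt, g.txt, h.txt} staged={a.txt, c.txt, d.txt, e.txt}
After op 23 (git reset c.txt): modified={b.txt, c.txt, f.txt, g.txt, h.txt} staged={a.txt, d.txt, e.txt}
After op 24 (git commit): modified={b.txt, c.txt, f.txt, g.txt, h.txt} staged={none}
After op 25 (modify e.txt): modified={b.txt, c.txt, e.txt, f.txt, g.txt, h.txt} staged={none}
After op 26 (modify a.txt): modified={a.txt, b.txt, c.txt, e.txt, f.txt, g.txt, h.txt} staged={none}
After op 27 (git add g.txt): modified={a.txt, b.txt, c.txt, e.txt, f.txt, h.txt} staged={g.txt}
After op 28 (modify g.txt): modified={a.txt, b.txt, c.txt, e.txt, f.txt, g.txt, h.txt} staged={g.txt}
After op 29 (modify d.txt): modified={a.txt, b.txt, c.txt, d.txt, e.txt, f.txt, g.txt, h.txt} staged={g.txt}
After op 30 (git commit): modified={a.txt, b.txt, c.txt, d.txt, e.txt, f.txt, g.txt, h.txt} staged={none}

Answer: a.txt, b.txt, c.txt, d.txt, e.txt, f.txt, g.txt, h.txt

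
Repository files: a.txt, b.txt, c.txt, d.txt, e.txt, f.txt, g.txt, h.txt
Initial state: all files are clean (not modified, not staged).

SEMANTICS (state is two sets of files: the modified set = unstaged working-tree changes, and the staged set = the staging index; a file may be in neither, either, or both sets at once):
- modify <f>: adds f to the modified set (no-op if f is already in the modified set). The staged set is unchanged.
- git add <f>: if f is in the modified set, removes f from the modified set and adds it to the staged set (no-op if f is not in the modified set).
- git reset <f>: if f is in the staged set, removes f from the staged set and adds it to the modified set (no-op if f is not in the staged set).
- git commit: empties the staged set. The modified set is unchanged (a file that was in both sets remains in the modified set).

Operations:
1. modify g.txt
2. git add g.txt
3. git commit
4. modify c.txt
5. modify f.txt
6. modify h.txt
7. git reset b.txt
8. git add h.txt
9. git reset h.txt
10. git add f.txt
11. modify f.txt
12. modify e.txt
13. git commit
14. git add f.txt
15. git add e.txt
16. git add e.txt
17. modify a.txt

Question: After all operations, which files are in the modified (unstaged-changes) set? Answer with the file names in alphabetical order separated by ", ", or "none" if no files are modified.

Answer: a.txt, c.txt, h.txt

Derivation:
After op 1 (modify g.txt): modified={g.txt} staged={none}
After op 2 (git add g.txt): modified={none} staged={g.txt}
After op 3 (git commit): modified={none} staged={none}
After op 4 (modify c.txt): modified={c.txt} staged={none}
After op 5 (modify f.txt): modified={c.txt, f.txt} staged={none}
After op 6 (modify h.txt): modified={c.txt, f.txt, h.txt} staged={none}
After op 7 (git reset b.txt): modified={c.txt, f.txt, h.txt} staged={none}
After op 8 (git add h.txt): modified={c.txt, f.txt} staged={h.txt}
After op 9 (git reset h.txt): modified={c.txt, f.txt, h.txt} staged={none}
After op 10 (git add f.txt): modified={c.txt, h.txt} staged={f.txt}
After op 11 (modify f.txt): modified={c.txt, f.txt, h.txt} staged={f.txt}
After op 12 (modify e.txt): modified={c.txt, e.txt, f.txt, h.txt} staged={f.txt}
After op 13 (git commit): modified={c.txt, e.txt, f.txt, h.txt} staged={none}
After op 14 (git add f.txt): modified={c.txt, e.txt, h.txt} staged={f.txt}
After op 15 (git add e.txt): modified={c.txt, h.txt} staged={e.txt, f.txt}
After op 16 (git add e.txt): modified={c.txt, h.txt} staged={e.txt, f.txt}
After op 17 (modify a.txt): modified={a.txt, c.txt, h.txt} staged={e.txt, f.txt}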